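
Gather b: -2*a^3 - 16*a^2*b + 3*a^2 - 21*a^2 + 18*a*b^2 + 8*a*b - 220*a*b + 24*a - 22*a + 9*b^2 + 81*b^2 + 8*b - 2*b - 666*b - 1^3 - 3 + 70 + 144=-2*a^3 - 18*a^2 + 2*a + b^2*(18*a + 90) + b*(-16*a^2 - 212*a - 660) + 210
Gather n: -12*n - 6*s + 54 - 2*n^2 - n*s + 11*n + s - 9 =-2*n^2 + n*(-s - 1) - 5*s + 45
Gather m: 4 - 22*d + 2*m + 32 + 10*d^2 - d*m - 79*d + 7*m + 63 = 10*d^2 - 101*d + m*(9 - d) + 99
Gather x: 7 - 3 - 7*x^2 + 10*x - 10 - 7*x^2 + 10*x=-14*x^2 + 20*x - 6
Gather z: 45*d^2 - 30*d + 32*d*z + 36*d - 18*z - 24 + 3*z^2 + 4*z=45*d^2 + 6*d + 3*z^2 + z*(32*d - 14) - 24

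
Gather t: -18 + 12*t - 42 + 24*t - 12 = 36*t - 72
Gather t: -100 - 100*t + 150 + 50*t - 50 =-50*t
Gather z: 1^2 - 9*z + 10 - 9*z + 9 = 20 - 18*z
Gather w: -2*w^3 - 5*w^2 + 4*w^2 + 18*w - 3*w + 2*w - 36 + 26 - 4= -2*w^3 - w^2 + 17*w - 14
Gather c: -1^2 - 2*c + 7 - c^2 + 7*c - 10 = -c^2 + 5*c - 4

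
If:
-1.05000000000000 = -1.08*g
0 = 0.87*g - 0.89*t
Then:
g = 0.97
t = 0.95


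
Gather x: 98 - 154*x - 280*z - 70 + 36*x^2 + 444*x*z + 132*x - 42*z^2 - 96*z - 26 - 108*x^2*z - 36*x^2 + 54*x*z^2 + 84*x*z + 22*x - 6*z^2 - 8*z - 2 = -108*x^2*z + x*(54*z^2 + 528*z) - 48*z^2 - 384*z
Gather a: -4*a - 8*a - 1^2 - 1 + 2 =-12*a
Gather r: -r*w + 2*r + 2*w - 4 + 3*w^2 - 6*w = r*(2 - w) + 3*w^2 - 4*w - 4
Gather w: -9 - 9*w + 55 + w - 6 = 40 - 8*w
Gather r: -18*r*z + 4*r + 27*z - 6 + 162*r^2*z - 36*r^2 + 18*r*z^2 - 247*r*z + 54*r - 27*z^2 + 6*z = r^2*(162*z - 36) + r*(18*z^2 - 265*z + 58) - 27*z^2 + 33*z - 6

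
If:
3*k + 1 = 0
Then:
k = -1/3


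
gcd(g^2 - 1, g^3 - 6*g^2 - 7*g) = g + 1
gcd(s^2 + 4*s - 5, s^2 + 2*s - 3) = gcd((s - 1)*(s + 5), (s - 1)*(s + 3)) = s - 1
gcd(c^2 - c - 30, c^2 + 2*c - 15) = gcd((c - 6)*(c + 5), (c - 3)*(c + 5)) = c + 5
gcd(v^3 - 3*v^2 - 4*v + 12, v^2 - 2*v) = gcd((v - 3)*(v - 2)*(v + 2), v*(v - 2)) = v - 2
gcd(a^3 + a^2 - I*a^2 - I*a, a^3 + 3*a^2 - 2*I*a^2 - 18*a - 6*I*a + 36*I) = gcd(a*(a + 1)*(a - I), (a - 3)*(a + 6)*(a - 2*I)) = 1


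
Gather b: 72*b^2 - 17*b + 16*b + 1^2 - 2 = 72*b^2 - b - 1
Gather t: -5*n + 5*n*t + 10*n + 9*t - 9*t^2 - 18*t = 5*n - 9*t^2 + t*(5*n - 9)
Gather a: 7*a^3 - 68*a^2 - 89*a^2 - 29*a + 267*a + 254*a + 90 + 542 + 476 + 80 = 7*a^3 - 157*a^2 + 492*a + 1188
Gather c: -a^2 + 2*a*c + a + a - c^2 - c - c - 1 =-a^2 + 2*a - c^2 + c*(2*a - 2) - 1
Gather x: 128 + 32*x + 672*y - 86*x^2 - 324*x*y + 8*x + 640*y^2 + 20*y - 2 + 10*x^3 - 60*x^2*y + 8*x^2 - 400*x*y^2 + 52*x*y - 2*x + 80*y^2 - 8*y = 10*x^3 + x^2*(-60*y - 78) + x*(-400*y^2 - 272*y + 38) + 720*y^2 + 684*y + 126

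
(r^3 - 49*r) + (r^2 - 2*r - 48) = r^3 + r^2 - 51*r - 48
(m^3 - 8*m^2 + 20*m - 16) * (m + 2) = m^4 - 6*m^3 + 4*m^2 + 24*m - 32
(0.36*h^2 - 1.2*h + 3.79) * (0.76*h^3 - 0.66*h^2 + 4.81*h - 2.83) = 0.2736*h^5 - 1.1496*h^4 + 5.404*h^3 - 9.2922*h^2 + 21.6259*h - 10.7257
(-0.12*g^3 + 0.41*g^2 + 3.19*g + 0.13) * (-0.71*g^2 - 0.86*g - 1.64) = 0.0852*g^5 - 0.1879*g^4 - 2.4207*g^3 - 3.5081*g^2 - 5.3434*g - 0.2132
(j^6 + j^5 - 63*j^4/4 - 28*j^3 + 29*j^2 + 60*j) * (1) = j^6 + j^5 - 63*j^4/4 - 28*j^3 + 29*j^2 + 60*j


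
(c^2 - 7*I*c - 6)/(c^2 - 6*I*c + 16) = (c^2 - 7*I*c - 6)/(c^2 - 6*I*c + 16)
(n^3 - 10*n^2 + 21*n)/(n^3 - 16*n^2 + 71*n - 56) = n*(n - 3)/(n^2 - 9*n + 8)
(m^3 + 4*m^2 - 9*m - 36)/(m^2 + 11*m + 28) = (m^2 - 9)/(m + 7)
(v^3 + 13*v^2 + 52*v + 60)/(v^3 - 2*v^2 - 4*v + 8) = (v^2 + 11*v + 30)/(v^2 - 4*v + 4)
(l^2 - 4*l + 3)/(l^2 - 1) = (l - 3)/(l + 1)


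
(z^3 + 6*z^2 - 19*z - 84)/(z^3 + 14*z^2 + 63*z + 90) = (z^2 + 3*z - 28)/(z^2 + 11*z + 30)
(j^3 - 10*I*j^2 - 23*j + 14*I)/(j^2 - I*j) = j - 9*I - 14/j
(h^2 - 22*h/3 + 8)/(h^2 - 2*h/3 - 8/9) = 3*(h - 6)/(3*h + 2)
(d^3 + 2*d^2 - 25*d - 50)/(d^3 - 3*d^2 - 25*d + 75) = (d + 2)/(d - 3)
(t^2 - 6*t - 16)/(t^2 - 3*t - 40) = (t + 2)/(t + 5)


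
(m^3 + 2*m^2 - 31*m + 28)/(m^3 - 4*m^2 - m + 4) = (m + 7)/(m + 1)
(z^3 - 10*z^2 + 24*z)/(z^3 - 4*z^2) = (z - 6)/z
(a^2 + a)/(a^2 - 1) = a/(a - 1)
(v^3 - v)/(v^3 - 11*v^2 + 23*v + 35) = v*(v - 1)/(v^2 - 12*v + 35)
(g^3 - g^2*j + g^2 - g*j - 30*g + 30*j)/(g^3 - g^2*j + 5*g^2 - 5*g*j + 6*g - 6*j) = (g^2 + g - 30)/(g^2 + 5*g + 6)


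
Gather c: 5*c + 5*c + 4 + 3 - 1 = 10*c + 6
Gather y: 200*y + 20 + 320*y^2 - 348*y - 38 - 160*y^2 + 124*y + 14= 160*y^2 - 24*y - 4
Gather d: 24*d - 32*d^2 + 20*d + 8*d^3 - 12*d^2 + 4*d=8*d^3 - 44*d^2 + 48*d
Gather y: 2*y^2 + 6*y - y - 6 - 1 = 2*y^2 + 5*y - 7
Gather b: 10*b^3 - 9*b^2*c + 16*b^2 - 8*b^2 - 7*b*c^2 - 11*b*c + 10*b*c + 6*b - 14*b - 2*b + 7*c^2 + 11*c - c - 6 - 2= 10*b^3 + b^2*(8 - 9*c) + b*(-7*c^2 - c - 10) + 7*c^2 + 10*c - 8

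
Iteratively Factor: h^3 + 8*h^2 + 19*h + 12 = (h + 1)*(h^2 + 7*h + 12) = (h + 1)*(h + 3)*(h + 4)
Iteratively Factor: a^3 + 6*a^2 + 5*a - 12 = (a - 1)*(a^2 + 7*a + 12) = (a - 1)*(a + 4)*(a + 3)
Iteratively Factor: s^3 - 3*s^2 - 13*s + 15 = (s - 1)*(s^2 - 2*s - 15) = (s - 5)*(s - 1)*(s + 3)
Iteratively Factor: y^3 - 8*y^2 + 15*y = (y)*(y^2 - 8*y + 15) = y*(y - 5)*(y - 3)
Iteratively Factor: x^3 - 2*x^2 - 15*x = (x)*(x^2 - 2*x - 15) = x*(x - 5)*(x + 3)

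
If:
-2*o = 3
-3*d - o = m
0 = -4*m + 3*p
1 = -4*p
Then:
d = 9/16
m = -3/16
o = -3/2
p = -1/4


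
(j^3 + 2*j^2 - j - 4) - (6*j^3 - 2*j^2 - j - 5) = -5*j^3 + 4*j^2 + 1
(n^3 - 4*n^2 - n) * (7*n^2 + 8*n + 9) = 7*n^5 - 20*n^4 - 30*n^3 - 44*n^2 - 9*n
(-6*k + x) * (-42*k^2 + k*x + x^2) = 252*k^3 - 48*k^2*x - 5*k*x^2 + x^3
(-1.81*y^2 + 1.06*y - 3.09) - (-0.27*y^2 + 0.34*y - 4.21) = -1.54*y^2 + 0.72*y + 1.12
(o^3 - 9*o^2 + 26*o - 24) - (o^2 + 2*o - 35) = o^3 - 10*o^2 + 24*o + 11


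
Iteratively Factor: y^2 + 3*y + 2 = (y + 1)*(y + 2)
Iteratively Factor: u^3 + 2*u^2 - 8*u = (u - 2)*(u^2 + 4*u) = (u - 2)*(u + 4)*(u)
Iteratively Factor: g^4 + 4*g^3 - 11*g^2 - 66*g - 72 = (g + 3)*(g^3 + g^2 - 14*g - 24) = (g - 4)*(g + 3)*(g^2 + 5*g + 6) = (g - 4)*(g + 3)^2*(g + 2)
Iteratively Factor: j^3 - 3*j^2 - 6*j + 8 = (j + 2)*(j^2 - 5*j + 4) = (j - 4)*(j + 2)*(j - 1)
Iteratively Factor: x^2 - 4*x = (x - 4)*(x)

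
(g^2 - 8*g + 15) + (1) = g^2 - 8*g + 16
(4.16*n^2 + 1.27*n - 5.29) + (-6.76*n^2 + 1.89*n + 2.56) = -2.6*n^2 + 3.16*n - 2.73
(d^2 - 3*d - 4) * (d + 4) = d^3 + d^2 - 16*d - 16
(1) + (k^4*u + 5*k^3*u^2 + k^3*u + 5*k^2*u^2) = k^4*u + 5*k^3*u^2 + k^3*u + 5*k^2*u^2 + 1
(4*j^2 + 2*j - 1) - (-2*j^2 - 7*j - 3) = 6*j^2 + 9*j + 2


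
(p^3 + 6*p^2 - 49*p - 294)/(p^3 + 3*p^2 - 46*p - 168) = (p + 7)/(p + 4)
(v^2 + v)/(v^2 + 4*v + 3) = v/(v + 3)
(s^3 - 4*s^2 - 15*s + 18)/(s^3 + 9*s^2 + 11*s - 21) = (s - 6)/(s + 7)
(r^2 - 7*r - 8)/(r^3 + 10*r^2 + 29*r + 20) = (r - 8)/(r^2 + 9*r + 20)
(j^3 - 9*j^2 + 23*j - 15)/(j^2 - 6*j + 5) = j - 3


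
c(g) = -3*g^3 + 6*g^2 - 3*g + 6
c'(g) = -9*g^2 + 12*g - 3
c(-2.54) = 101.49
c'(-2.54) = -91.54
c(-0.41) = 8.45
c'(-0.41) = -9.43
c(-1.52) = 34.96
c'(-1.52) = -42.03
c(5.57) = -342.99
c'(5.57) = -215.38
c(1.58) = 4.41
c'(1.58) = -6.51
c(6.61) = -618.09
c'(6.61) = -316.91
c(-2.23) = 75.80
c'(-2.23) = -74.52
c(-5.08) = 569.37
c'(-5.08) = -296.22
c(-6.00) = 888.00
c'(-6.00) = -399.00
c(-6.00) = 888.00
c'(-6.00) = -399.00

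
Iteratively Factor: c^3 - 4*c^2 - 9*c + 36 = (c - 4)*(c^2 - 9) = (c - 4)*(c - 3)*(c + 3)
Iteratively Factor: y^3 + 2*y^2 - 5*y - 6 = (y - 2)*(y^2 + 4*y + 3) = (y - 2)*(y + 1)*(y + 3)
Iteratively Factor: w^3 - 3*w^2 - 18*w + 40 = (w - 5)*(w^2 + 2*w - 8) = (w - 5)*(w - 2)*(w + 4)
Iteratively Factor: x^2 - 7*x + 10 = (x - 5)*(x - 2)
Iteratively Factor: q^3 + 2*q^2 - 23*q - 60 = (q - 5)*(q^2 + 7*q + 12) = (q - 5)*(q + 4)*(q + 3)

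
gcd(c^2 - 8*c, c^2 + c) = c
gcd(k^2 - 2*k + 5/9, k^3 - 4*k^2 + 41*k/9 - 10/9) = k^2 - 2*k + 5/9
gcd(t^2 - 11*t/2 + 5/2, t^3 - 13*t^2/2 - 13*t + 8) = t - 1/2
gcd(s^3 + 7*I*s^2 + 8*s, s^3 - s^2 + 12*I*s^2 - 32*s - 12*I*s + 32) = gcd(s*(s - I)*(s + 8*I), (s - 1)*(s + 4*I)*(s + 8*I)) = s + 8*I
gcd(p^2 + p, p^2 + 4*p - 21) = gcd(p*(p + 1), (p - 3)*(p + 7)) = 1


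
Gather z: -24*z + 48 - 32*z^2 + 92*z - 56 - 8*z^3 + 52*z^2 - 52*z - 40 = -8*z^3 + 20*z^2 + 16*z - 48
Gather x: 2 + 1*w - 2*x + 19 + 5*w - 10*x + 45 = 6*w - 12*x + 66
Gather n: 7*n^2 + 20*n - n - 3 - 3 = 7*n^2 + 19*n - 6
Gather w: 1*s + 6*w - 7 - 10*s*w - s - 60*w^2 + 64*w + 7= -60*w^2 + w*(70 - 10*s)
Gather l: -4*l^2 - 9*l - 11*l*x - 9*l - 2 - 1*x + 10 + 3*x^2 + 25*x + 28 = -4*l^2 + l*(-11*x - 18) + 3*x^2 + 24*x + 36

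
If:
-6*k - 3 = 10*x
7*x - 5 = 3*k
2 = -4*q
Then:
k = -71/72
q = -1/2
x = 7/24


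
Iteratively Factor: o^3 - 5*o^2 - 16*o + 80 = (o + 4)*(o^2 - 9*o + 20) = (o - 4)*(o + 4)*(o - 5)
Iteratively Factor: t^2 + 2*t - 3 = (t + 3)*(t - 1)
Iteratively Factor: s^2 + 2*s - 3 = (s - 1)*(s + 3)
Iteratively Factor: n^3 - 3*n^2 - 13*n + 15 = (n - 1)*(n^2 - 2*n - 15) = (n - 1)*(n + 3)*(n - 5)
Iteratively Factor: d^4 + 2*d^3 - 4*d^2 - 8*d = (d + 2)*(d^3 - 4*d) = (d + 2)^2*(d^2 - 2*d) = d*(d + 2)^2*(d - 2)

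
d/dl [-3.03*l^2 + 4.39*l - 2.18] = 4.39 - 6.06*l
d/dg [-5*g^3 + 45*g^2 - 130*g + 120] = -15*g^2 + 90*g - 130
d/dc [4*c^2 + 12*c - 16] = 8*c + 12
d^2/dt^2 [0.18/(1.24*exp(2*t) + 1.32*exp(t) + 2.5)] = (-(0.8928*exp(t) + 0.2376)*(1.24*exp(2*t) + 1.32*exp(t) + 2.5) + 0.18*(2.48*exp(t) + 1.32)*(4.96*exp(t) + 2.64)*exp(t))*exp(t)/(1.24*exp(2*t) + 1.32*exp(t) + 2.5)^3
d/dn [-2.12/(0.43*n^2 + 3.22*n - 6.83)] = (1.8232*n + 6.8264)/(0.43*n^2 + 3.22*n - 6.83)^2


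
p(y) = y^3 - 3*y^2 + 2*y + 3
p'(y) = 3*y^2 - 6*y + 2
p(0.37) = 3.38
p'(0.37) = 0.19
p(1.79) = 2.70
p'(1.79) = 0.87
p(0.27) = 3.34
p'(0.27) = 0.60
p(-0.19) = 2.50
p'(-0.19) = 3.25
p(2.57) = 5.30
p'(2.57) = 6.39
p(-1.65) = -12.96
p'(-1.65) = 20.07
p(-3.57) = -87.87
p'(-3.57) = 61.65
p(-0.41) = 1.61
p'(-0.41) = 4.96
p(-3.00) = -57.00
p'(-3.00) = 47.00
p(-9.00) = -987.00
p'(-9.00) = 299.00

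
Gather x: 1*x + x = 2*x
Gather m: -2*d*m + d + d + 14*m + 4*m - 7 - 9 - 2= 2*d + m*(18 - 2*d) - 18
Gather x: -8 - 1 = -9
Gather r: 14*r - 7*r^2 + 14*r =-7*r^2 + 28*r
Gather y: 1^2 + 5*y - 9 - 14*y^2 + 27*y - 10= -14*y^2 + 32*y - 18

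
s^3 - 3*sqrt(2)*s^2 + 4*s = s*(s - 2*sqrt(2))*(s - sqrt(2))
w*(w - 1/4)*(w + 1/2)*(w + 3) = w^4 + 13*w^3/4 + 5*w^2/8 - 3*w/8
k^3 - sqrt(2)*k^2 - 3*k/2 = k*(k - 3*sqrt(2)/2)*(k + sqrt(2)/2)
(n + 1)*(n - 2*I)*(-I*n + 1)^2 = -n^4 - n^3 - 3*n^2 - 3*n - 2*I*n - 2*I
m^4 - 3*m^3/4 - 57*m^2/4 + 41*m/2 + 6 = (m - 3)*(m - 2)*(m + 1/4)*(m + 4)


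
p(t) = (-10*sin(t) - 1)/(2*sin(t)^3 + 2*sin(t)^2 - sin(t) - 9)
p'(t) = (-10*sin(t) - 1)*(-6*sin(t)^2*cos(t) - 4*sin(t)*cos(t) + cos(t))/(2*sin(t)^3 + 2*sin(t)^2 - sin(t) - 9)^2 - 10*cos(t)/(2*sin(t)^3 + 2*sin(t)^2 - sin(t) - 9) = (40*sin(t)^3 + 26*sin(t)^2 + 4*sin(t) + 89)*cos(t)/(2*sin(t)^3 + 2*sin(t)^2 - sin(t) - 9)^2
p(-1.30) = -1.08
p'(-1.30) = 0.31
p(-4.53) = 1.76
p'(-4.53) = -0.75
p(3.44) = -0.23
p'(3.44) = -1.16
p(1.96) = 1.55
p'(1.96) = -1.27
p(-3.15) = 0.12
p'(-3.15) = -1.10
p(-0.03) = 0.08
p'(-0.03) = 1.10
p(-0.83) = -0.80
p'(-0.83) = 0.89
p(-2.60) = -0.51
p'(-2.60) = -1.12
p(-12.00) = 0.74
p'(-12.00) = 1.18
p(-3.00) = -0.05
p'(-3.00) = -1.13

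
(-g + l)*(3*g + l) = -3*g^2 + 2*g*l + l^2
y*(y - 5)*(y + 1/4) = y^3 - 19*y^2/4 - 5*y/4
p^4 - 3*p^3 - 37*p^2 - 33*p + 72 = (p - 8)*(p - 1)*(p + 3)^2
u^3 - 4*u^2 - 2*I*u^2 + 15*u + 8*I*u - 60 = (u - 4)*(u - 5*I)*(u + 3*I)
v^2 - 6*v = v*(v - 6)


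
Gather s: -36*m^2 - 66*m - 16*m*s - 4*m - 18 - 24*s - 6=-36*m^2 - 70*m + s*(-16*m - 24) - 24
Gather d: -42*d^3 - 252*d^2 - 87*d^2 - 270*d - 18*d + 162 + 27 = -42*d^3 - 339*d^2 - 288*d + 189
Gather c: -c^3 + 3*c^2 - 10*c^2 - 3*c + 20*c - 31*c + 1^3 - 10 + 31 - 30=-c^3 - 7*c^2 - 14*c - 8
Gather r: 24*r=24*r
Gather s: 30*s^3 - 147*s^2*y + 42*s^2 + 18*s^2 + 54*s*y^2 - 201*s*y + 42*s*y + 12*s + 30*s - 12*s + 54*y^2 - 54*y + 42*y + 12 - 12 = 30*s^3 + s^2*(60 - 147*y) + s*(54*y^2 - 159*y + 30) + 54*y^2 - 12*y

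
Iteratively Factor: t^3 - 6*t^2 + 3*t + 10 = (t + 1)*(t^2 - 7*t + 10) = (t - 5)*(t + 1)*(t - 2)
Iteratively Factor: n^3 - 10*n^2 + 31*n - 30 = (n - 3)*(n^2 - 7*n + 10) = (n - 3)*(n - 2)*(n - 5)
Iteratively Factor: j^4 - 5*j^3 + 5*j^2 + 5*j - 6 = (j + 1)*(j^3 - 6*j^2 + 11*j - 6) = (j - 2)*(j + 1)*(j^2 - 4*j + 3) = (j - 3)*(j - 2)*(j + 1)*(j - 1)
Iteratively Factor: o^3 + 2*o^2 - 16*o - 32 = (o + 2)*(o^2 - 16) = (o - 4)*(o + 2)*(o + 4)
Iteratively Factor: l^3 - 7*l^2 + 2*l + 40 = (l - 5)*(l^2 - 2*l - 8) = (l - 5)*(l - 4)*(l + 2)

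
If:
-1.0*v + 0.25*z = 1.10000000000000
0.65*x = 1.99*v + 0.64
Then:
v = 0.25*z - 1.1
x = 0.765384615384615*z - 2.38307692307692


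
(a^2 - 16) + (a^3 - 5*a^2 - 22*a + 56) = a^3 - 4*a^2 - 22*a + 40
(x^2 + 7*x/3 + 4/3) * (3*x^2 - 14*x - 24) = 3*x^4 - 7*x^3 - 158*x^2/3 - 224*x/3 - 32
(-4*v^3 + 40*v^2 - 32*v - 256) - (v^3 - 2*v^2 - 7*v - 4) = -5*v^3 + 42*v^2 - 25*v - 252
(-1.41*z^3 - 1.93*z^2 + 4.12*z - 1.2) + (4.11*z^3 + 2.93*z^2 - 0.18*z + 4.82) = 2.7*z^3 + 1.0*z^2 + 3.94*z + 3.62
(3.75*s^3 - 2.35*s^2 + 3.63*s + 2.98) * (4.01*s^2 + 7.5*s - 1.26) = 15.0375*s^5 + 18.7015*s^4 - 7.7937*s^3 + 42.1358*s^2 + 17.7762*s - 3.7548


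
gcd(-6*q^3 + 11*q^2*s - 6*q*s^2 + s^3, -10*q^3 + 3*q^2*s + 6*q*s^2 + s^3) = q - s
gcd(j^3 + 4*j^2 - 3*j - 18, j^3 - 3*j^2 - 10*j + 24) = j^2 + j - 6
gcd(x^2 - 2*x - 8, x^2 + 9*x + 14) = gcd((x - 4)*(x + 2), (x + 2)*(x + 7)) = x + 2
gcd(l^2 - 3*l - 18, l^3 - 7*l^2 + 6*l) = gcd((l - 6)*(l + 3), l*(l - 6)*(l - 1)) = l - 6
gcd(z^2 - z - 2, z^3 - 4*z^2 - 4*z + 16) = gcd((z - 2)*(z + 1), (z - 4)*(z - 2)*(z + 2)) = z - 2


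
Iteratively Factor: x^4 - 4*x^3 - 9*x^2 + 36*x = (x - 4)*(x^3 - 9*x) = (x - 4)*(x + 3)*(x^2 - 3*x) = x*(x - 4)*(x + 3)*(x - 3)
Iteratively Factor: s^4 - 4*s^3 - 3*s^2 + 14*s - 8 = (s - 1)*(s^3 - 3*s^2 - 6*s + 8) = (s - 4)*(s - 1)*(s^2 + s - 2) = (s - 4)*(s - 1)^2*(s + 2)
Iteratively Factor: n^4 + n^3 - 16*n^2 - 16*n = (n - 4)*(n^3 + 5*n^2 + 4*n) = n*(n - 4)*(n^2 + 5*n + 4) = n*(n - 4)*(n + 4)*(n + 1)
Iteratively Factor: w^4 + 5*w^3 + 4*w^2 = (w)*(w^3 + 5*w^2 + 4*w) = w^2*(w^2 + 5*w + 4) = w^2*(w + 4)*(w + 1)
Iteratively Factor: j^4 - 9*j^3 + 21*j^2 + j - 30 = (j - 2)*(j^3 - 7*j^2 + 7*j + 15) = (j - 2)*(j + 1)*(j^2 - 8*j + 15) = (j - 5)*(j - 2)*(j + 1)*(j - 3)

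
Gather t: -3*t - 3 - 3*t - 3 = -6*t - 6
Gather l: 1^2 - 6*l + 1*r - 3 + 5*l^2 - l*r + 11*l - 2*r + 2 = 5*l^2 + l*(5 - r) - r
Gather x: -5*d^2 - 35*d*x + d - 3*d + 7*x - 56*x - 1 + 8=-5*d^2 - 2*d + x*(-35*d - 49) + 7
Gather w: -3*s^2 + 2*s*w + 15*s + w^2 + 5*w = -3*s^2 + 15*s + w^2 + w*(2*s + 5)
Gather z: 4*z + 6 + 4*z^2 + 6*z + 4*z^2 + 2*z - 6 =8*z^2 + 12*z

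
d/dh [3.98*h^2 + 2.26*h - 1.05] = 7.96*h + 2.26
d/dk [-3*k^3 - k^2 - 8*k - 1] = -9*k^2 - 2*k - 8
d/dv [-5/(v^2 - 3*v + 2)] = 5*(2*v - 3)/(v^2 - 3*v + 2)^2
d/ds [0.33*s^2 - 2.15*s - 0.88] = 0.66*s - 2.15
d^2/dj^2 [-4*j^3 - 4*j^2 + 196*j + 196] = -24*j - 8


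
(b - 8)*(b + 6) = b^2 - 2*b - 48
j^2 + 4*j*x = j*(j + 4*x)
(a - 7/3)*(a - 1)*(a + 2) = a^3 - 4*a^2/3 - 13*a/3 + 14/3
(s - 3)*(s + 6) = s^2 + 3*s - 18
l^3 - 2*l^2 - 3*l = l*(l - 3)*(l + 1)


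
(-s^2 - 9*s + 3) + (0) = -s^2 - 9*s + 3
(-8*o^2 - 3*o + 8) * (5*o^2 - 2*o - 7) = -40*o^4 + o^3 + 102*o^2 + 5*o - 56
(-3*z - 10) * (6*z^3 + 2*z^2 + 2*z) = -18*z^4 - 66*z^3 - 26*z^2 - 20*z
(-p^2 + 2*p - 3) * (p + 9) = -p^3 - 7*p^2 + 15*p - 27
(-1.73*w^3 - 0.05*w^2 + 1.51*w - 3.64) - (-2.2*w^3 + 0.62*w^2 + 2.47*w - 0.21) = 0.47*w^3 - 0.67*w^2 - 0.96*w - 3.43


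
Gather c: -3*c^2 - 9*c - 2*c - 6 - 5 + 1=-3*c^2 - 11*c - 10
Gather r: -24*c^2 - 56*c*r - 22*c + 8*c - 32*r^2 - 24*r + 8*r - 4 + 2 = -24*c^2 - 14*c - 32*r^2 + r*(-56*c - 16) - 2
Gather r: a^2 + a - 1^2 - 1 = a^2 + a - 2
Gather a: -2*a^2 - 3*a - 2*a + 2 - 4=-2*a^2 - 5*a - 2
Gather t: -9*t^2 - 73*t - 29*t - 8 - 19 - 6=-9*t^2 - 102*t - 33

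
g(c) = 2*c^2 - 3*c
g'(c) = 4*c - 3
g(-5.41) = 74.77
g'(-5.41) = -24.64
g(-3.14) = 29.14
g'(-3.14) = -15.56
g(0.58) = -1.07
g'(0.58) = -0.68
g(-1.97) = 13.67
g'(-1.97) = -10.88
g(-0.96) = 4.72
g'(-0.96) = -6.84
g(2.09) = 2.47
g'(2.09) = 5.36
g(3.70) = 16.28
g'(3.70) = 11.80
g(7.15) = 80.80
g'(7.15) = 25.60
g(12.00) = 252.00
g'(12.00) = 45.00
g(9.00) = 135.00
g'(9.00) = 33.00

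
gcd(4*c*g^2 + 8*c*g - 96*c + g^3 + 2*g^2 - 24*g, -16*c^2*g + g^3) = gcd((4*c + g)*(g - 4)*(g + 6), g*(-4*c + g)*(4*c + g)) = 4*c + g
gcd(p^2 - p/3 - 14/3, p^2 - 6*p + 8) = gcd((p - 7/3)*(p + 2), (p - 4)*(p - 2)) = 1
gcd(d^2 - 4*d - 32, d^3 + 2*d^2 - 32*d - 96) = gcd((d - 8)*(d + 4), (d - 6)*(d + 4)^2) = d + 4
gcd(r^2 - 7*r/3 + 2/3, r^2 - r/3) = r - 1/3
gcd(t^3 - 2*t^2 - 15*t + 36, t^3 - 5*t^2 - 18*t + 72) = t^2 + t - 12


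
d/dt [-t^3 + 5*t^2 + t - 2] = -3*t^2 + 10*t + 1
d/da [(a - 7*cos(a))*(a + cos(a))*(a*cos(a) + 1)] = -a^3*sin(a) + 6*a^2*sin(2*a) + 3*a^2*cos(a) + 45*a*sin(a)/4 + 21*a*sin(3*a)/4 - 6*a*cos(2*a) - 4*a + 7*sin(2*a) - 45*cos(a)/4 - 7*cos(3*a)/4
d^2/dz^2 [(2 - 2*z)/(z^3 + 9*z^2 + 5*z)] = 4*(-3*z^5 - 21*z^4 - 4*z^3 + 258*z^2 + 135*z + 25)/(z^3*(z^6 + 27*z^5 + 258*z^4 + 999*z^3 + 1290*z^2 + 675*z + 125))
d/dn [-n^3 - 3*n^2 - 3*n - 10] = -3*n^2 - 6*n - 3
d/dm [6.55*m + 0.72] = 6.55000000000000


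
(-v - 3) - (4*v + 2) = -5*v - 5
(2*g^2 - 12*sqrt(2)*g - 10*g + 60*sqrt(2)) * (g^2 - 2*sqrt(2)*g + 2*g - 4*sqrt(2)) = 2*g^4 - 16*sqrt(2)*g^3 - 6*g^3 + 28*g^2 + 48*sqrt(2)*g^2 - 144*g + 160*sqrt(2)*g - 480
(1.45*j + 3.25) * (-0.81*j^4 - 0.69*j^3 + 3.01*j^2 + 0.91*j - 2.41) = -1.1745*j^5 - 3.633*j^4 + 2.122*j^3 + 11.102*j^2 - 0.537*j - 7.8325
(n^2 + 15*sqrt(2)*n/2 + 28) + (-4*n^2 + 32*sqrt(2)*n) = -3*n^2 + 79*sqrt(2)*n/2 + 28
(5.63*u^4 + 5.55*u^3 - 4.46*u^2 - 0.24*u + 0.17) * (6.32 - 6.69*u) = -37.6647*u^5 - 1.5479*u^4 + 64.9134*u^3 - 26.5816*u^2 - 2.6541*u + 1.0744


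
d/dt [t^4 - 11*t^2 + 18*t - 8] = 4*t^3 - 22*t + 18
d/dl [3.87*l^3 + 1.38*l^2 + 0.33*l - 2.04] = 11.61*l^2 + 2.76*l + 0.33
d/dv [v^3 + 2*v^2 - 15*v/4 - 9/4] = 3*v^2 + 4*v - 15/4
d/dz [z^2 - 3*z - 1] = 2*z - 3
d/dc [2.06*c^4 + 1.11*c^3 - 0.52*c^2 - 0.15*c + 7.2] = 8.24*c^3 + 3.33*c^2 - 1.04*c - 0.15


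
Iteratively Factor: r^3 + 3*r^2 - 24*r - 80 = (r + 4)*(r^2 - r - 20) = (r - 5)*(r + 4)*(r + 4)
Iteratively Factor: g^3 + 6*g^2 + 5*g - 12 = (g - 1)*(g^2 + 7*g + 12) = (g - 1)*(g + 4)*(g + 3)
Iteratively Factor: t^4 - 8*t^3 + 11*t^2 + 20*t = (t)*(t^3 - 8*t^2 + 11*t + 20) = t*(t - 4)*(t^2 - 4*t - 5) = t*(t - 5)*(t - 4)*(t + 1)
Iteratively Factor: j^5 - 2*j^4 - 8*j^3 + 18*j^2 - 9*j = (j + 3)*(j^4 - 5*j^3 + 7*j^2 - 3*j) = j*(j + 3)*(j^3 - 5*j^2 + 7*j - 3) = j*(j - 3)*(j + 3)*(j^2 - 2*j + 1) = j*(j - 3)*(j - 1)*(j + 3)*(j - 1)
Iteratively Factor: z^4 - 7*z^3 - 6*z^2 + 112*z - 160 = (z - 4)*(z^3 - 3*z^2 - 18*z + 40) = (z - 4)*(z - 2)*(z^2 - z - 20) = (z - 5)*(z - 4)*(z - 2)*(z + 4)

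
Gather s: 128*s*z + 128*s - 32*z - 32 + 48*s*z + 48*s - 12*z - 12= s*(176*z + 176) - 44*z - 44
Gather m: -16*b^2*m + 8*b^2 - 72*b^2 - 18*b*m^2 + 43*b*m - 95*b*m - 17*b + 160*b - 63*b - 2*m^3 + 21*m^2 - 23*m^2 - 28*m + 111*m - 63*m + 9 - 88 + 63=-64*b^2 + 80*b - 2*m^3 + m^2*(-18*b - 2) + m*(-16*b^2 - 52*b + 20) - 16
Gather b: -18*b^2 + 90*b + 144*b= -18*b^2 + 234*b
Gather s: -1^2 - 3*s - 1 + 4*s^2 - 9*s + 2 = 4*s^2 - 12*s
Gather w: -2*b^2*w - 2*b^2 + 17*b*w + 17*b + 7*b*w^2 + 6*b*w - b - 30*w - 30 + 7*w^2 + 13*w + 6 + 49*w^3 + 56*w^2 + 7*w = -2*b^2 + 16*b + 49*w^3 + w^2*(7*b + 63) + w*(-2*b^2 + 23*b - 10) - 24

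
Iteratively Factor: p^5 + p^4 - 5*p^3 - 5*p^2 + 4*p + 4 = (p - 2)*(p^4 + 3*p^3 + p^2 - 3*p - 2) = (p - 2)*(p + 2)*(p^3 + p^2 - p - 1) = (p - 2)*(p - 1)*(p + 2)*(p^2 + 2*p + 1) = (p - 2)*(p - 1)*(p + 1)*(p + 2)*(p + 1)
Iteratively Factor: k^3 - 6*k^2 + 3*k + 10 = (k - 2)*(k^2 - 4*k - 5) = (k - 5)*(k - 2)*(k + 1)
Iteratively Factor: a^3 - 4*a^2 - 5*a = (a + 1)*(a^2 - 5*a) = (a - 5)*(a + 1)*(a)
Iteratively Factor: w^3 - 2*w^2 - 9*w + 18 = (w - 3)*(w^2 + w - 6) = (w - 3)*(w - 2)*(w + 3)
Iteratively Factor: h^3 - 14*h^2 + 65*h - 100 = (h - 5)*(h^2 - 9*h + 20) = (h - 5)*(h - 4)*(h - 5)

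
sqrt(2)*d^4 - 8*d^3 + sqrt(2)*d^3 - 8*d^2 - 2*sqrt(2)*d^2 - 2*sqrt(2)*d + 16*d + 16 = (d - 4*sqrt(2))*(d - sqrt(2))*(d + sqrt(2))*(sqrt(2)*d + sqrt(2))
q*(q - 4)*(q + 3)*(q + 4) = q^4 + 3*q^3 - 16*q^2 - 48*q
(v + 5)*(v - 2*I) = v^2 + 5*v - 2*I*v - 10*I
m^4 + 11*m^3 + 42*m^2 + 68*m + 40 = (m + 2)^3*(m + 5)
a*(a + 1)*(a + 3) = a^3 + 4*a^2 + 3*a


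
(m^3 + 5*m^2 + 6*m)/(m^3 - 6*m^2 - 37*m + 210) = m*(m^2 + 5*m + 6)/(m^3 - 6*m^2 - 37*m + 210)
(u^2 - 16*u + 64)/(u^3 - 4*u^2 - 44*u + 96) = (u - 8)/(u^2 + 4*u - 12)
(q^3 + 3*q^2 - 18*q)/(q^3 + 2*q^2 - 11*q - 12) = q*(q + 6)/(q^2 + 5*q + 4)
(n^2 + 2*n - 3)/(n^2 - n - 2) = (-n^2 - 2*n + 3)/(-n^2 + n + 2)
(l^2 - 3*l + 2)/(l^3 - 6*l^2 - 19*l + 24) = (l - 2)/(l^2 - 5*l - 24)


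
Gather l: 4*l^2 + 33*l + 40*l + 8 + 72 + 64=4*l^2 + 73*l + 144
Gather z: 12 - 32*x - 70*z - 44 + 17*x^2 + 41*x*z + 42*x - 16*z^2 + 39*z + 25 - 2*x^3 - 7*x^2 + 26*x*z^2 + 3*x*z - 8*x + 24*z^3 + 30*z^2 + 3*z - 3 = -2*x^3 + 10*x^2 + 2*x + 24*z^3 + z^2*(26*x + 14) + z*(44*x - 28) - 10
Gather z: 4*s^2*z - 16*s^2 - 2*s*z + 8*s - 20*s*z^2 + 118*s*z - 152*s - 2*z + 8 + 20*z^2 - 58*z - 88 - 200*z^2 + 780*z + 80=-16*s^2 - 144*s + z^2*(-20*s - 180) + z*(4*s^2 + 116*s + 720)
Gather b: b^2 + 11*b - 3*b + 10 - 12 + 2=b^2 + 8*b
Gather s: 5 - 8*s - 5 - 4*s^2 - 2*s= -4*s^2 - 10*s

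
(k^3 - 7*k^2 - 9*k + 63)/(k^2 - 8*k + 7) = (k^2 - 9)/(k - 1)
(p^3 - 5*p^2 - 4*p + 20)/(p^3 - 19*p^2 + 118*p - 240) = (p^2 - 4)/(p^2 - 14*p + 48)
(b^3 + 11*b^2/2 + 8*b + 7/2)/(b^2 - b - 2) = (2*b^2 + 9*b + 7)/(2*(b - 2))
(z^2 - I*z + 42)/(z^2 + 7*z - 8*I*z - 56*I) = (z^2 - I*z + 42)/(z^2 + z*(7 - 8*I) - 56*I)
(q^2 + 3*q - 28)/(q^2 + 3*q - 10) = (q^2 + 3*q - 28)/(q^2 + 3*q - 10)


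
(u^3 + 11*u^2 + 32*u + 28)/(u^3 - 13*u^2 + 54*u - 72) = (u^3 + 11*u^2 + 32*u + 28)/(u^3 - 13*u^2 + 54*u - 72)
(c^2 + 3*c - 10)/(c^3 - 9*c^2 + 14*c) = (c + 5)/(c*(c - 7))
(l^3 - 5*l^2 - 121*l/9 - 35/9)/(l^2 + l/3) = l - 16/3 - 35/(3*l)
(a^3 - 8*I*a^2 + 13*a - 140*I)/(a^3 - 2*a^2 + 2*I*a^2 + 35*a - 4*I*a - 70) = (a^2 - 3*I*a + 28)/(a^2 + a*(-2 + 7*I) - 14*I)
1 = 1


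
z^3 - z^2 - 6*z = z*(z - 3)*(z + 2)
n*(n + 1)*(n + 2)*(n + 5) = n^4 + 8*n^3 + 17*n^2 + 10*n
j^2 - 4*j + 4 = (j - 2)^2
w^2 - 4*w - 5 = (w - 5)*(w + 1)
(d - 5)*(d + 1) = d^2 - 4*d - 5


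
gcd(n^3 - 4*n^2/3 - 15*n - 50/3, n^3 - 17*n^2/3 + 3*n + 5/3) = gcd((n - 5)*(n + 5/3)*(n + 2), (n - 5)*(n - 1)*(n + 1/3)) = n - 5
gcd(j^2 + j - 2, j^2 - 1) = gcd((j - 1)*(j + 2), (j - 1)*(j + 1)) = j - 1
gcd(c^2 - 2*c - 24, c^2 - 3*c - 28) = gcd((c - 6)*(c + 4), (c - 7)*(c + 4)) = c + 4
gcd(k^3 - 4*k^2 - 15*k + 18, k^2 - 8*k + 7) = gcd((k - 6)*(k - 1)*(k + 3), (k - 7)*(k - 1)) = k - 1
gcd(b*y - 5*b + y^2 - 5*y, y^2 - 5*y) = y - 5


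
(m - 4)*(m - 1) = m^2 - 5*m + 4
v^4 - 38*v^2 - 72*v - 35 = (v - 7)*(v + 1)^2*(v + 5)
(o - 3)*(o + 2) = o^2 - o - 6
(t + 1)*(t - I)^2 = t^3 + t^2 - 2*I*t^2 - t - 2*I*t - 1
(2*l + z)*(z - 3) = 2*l*z - 6*l + z^2 - 3*z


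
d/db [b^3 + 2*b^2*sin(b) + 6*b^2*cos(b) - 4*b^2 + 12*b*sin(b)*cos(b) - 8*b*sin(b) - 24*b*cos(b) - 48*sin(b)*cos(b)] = -6*b^2*sin(b) + 2*b^2*cos(b) + 3*b^2 + 28*b*sin(b) + 4*b*cos(b) + 12*b*cos(2*b) - 8*b - 8*sin(b) + 6*sin(2*b) - 24*cos(b) - 48*cos(2*b)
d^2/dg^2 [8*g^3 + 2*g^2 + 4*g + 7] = 48*g + 4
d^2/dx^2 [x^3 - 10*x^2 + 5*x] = 6*x - 20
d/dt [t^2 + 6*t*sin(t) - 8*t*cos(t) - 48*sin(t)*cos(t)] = 8*t*sin(t) + 6*t*cos(t) + 2*t + 6*sin(t) - 8*cos(t) - 48*cos(2*t)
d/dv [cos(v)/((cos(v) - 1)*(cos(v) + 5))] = (cos(v)^2 + 5)*sin(v)/((cos(v) - 1)^2*(cos(v) + 5)^2)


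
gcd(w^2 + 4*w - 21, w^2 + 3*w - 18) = w - 3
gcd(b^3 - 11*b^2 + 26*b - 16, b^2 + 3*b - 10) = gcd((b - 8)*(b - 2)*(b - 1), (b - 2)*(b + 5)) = b - 2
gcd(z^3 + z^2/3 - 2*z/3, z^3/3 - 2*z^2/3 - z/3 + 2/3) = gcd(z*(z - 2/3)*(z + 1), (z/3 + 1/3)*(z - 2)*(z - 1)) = z + 1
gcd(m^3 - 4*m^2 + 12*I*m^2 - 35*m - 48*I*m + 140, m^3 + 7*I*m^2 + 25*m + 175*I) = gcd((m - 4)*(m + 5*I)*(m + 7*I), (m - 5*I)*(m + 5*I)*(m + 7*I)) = m^2 + 12*I*m - 35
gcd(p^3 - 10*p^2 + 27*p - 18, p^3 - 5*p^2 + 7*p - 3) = p^2 - 4*p + 3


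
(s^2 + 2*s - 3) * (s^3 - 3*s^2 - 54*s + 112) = s^5 - s^4 - 63*s^3 + 13*s^2 + 386*s - 336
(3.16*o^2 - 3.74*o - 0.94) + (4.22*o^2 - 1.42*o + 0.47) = 7.38*o^2 - 5.16*o - 0.47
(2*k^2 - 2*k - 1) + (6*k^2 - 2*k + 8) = 8*k^2 - 4*k + 7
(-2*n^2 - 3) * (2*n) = -4*n^3 - 6*n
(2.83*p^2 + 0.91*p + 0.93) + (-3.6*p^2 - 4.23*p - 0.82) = -0.77*p^2 - 3.32*p + 0.11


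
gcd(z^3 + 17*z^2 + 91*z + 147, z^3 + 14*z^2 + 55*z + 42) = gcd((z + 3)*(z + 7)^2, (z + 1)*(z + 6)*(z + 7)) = z + 7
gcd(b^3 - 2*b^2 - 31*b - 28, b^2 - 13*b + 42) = b - 7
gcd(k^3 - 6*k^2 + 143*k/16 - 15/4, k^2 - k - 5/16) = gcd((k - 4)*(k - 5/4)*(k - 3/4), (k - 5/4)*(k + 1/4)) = k - 5/4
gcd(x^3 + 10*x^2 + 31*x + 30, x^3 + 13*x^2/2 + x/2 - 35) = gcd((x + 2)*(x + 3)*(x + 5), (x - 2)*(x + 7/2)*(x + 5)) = x + 5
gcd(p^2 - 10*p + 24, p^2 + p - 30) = 1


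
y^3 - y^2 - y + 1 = (y - 1)^2*(y + 1)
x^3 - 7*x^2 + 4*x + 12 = (x - 6)*(x - 2)*(x + 1)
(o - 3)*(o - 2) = o^2 - 5*o + 6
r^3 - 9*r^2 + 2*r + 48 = (r - 8)*(r - 3)*(r + 2)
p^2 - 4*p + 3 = (p - 3)*(p - 1)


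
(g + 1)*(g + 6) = g^2 + 7*g + 6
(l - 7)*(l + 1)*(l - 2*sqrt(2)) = l^3 - 6*l^2 - 2*sqrt(2)*l^2 - 7*l + 12*sqrt(2)*l + 14*sqrt(2)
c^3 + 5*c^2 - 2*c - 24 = (c - 2)*(c + 3)*(c + 4)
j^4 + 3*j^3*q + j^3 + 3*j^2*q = j^2*(j + 1)*(j + 3*q)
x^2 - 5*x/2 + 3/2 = (x - 3/2)*(x - 1)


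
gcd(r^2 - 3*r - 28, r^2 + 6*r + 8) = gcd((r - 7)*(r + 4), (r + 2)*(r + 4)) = r + 4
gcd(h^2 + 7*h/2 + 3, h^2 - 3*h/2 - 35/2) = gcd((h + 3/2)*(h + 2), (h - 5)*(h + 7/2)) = 1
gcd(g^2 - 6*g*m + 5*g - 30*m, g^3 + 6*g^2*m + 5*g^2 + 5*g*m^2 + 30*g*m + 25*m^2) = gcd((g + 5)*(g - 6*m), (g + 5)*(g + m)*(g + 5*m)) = g + 5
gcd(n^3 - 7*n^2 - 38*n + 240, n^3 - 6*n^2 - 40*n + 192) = n^2 - 2*n - 48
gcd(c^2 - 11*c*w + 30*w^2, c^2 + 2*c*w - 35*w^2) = -c + 5*w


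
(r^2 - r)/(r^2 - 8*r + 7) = r/(r - 7)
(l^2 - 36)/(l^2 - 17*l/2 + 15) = 2*(l + 6)/(2*l - 5)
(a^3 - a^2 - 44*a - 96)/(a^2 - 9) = (a^2 - 4*a - 32)/(a - 3)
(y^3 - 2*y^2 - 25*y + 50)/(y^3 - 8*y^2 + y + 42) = (y^3 - 2*y^2 - 25*y + 50)/(y^3 - 8*y^2 + y + 42)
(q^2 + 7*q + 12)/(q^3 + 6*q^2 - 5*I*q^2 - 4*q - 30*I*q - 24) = (q^2 + 7*q + 12)/(q^3 + q^2*(6 - 5*I) + q*(-4 - 30*I) - 24)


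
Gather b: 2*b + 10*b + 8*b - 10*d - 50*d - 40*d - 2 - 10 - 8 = 20*b - 100*d - 20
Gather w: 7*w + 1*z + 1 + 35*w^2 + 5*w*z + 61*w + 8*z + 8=35*w^2 + w*(5*z + 68) + 9*z + 9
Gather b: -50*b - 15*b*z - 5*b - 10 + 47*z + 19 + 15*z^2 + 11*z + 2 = b*(-15*z - 55) + 15*z^2 + 58*z + 11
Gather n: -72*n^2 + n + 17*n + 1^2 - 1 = -72*n^2 + 18*n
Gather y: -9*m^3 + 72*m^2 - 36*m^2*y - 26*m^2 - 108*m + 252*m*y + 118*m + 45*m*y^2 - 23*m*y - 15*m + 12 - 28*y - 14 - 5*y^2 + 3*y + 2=-9*m^3 + 46*m^2 - 5*m + y^2*(45*m - 5) + y*(-36*m^2 + 229*m - 25)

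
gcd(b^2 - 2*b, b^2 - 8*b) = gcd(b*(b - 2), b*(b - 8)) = b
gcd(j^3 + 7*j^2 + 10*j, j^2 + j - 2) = j + 2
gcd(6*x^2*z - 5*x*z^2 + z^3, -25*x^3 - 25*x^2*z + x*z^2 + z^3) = 1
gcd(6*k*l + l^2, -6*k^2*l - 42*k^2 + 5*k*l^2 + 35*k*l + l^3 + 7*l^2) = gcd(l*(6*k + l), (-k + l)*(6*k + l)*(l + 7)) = 6*k + l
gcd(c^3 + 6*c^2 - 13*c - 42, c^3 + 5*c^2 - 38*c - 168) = c + 7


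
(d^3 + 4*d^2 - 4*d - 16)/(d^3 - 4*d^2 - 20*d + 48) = (d + 2)/(d - 6)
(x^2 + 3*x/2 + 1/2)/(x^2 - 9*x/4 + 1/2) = 2*(2*x^2 + 3*x + 1)/(4*x^2 - 9*x + 2)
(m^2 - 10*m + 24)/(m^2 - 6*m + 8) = (m - 6)/(m - 2)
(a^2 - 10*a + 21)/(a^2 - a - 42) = (a - 3)/(a + 6)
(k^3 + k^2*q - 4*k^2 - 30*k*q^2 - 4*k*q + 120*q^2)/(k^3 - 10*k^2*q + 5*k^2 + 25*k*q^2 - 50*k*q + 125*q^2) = (-k^2 - 6*k*q + 4*k + 24*q)/(-k^2 + 5*k*q - 5*k + 25*q)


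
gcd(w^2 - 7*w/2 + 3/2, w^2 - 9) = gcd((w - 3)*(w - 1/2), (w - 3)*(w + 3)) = w - 3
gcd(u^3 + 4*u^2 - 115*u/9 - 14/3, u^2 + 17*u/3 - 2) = u + 6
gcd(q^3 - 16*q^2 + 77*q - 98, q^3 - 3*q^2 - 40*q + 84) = q^2 - 9*q + 14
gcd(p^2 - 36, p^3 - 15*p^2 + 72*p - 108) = p - 6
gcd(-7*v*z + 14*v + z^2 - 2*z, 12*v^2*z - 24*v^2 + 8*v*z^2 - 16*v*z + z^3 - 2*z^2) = z - 2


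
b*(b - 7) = b^2 - 7*b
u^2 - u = u*(u - 1)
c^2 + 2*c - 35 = (c - 5)*(c + 7)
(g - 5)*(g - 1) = g^2 - 6*g + 5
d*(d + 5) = d^2 + 5*d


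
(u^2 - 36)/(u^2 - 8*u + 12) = (u + 6)/(u - 2)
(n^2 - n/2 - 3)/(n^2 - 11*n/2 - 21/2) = (n - 2)/(n - 7)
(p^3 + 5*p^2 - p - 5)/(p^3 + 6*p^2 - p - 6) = (p + 5)/(p + 6)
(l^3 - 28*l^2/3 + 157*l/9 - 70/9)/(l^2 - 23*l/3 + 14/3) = l - 5/3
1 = 1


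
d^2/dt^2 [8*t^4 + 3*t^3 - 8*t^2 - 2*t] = 96*t^2 + 18*t - 16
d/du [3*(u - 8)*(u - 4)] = 6*u - 36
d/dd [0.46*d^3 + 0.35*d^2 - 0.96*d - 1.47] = 1.38*d^2 + 0.7*d - 0.96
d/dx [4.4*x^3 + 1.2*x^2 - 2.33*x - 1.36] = 13.2*x^2 + 2.4*x - 2.33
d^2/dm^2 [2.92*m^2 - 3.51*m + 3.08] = 5.84000000000000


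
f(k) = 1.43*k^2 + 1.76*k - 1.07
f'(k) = 2.86*k + 1.76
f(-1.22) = -1.09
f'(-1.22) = -1.73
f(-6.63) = 50.12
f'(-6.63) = -17.20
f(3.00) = 17.08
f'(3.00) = 10.34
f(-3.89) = 13.72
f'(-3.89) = -9.37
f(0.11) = -0.86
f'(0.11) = 2.07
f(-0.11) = -1.25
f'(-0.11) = 1.45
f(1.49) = 4.73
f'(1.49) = 6.02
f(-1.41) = -0.71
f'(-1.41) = -2.27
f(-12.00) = 183.73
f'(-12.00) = -32.56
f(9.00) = 130.60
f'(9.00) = 27.50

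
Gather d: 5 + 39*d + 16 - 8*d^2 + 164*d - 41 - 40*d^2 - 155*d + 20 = -48*d^2 + 48*d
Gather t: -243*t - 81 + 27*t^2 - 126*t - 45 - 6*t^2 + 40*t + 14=21*t^2 - 329*t - 112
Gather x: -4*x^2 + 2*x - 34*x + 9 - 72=-4*x^2 - 32*x - 63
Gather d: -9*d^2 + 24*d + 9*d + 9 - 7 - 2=-9*d^2 + 33*d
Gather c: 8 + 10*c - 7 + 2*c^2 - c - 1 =2*c^2 + 9*c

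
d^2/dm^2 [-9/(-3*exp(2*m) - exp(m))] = 9*(36*exp(2*m) + 9*exp(m) + 1)*exp(-m)/(27*exp(3*m) + 27*exp(2*m) + 9*exp(m) + 1)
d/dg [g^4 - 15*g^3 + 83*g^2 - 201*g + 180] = 4*g^3 - 45*g^2 + 166*g - 201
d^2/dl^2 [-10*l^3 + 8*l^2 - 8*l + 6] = 16 - 60*l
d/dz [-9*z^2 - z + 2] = -18*z - 1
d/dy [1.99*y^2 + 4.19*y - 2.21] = 3.98*y + 4.19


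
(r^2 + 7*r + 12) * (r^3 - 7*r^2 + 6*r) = r^5 - 31*r^3 - 42*r^2 + 72*r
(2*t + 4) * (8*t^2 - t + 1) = 16*t^3 + 30*t^2 - 2*t + 4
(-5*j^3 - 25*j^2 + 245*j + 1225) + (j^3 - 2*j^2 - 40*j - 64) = -4*j^3 - 27*j^2 + 205*j + 1161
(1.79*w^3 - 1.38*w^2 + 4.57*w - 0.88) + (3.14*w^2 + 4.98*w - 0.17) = 1.79*w^3 + 1.76*w^2 + 9.55*w - 1.05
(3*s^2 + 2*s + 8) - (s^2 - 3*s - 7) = 2*s^2 + 5*s + 15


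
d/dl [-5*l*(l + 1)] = -10*l - 5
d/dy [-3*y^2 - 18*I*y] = -6*y - 18*I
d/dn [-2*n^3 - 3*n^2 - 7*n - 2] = -6*n^2 - 6*n - 7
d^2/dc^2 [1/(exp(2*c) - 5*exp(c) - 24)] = ((5 - 4*exp(c))*(-exp(2*c) + 5*exp(c) + 24) - 2*(2*exp(c) - 5)^2*exp(c))*exp(c)/(-exp(2*c) + 5*exp(c) + 24)^3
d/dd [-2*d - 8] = -2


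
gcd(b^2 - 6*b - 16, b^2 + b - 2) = b + 2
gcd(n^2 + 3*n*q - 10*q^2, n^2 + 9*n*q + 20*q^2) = n + 5*q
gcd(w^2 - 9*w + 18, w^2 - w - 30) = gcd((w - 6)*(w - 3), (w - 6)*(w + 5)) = w - 6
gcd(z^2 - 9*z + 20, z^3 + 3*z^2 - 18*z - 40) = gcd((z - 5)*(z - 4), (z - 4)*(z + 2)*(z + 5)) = z - 4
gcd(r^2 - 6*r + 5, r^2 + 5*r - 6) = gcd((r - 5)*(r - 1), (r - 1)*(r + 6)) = r - 1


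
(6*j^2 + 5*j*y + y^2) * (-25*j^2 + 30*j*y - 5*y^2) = -150*j^4 + 55*j^3*y + 95*j^2*y^2 + 5*j*y^3 - 5*y^4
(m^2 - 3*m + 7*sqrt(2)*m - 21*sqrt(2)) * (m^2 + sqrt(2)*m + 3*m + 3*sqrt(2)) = m^4 + 8*sqrt(2)*m^3 + 5*m^2 - 72*sqrt(2)*m - 126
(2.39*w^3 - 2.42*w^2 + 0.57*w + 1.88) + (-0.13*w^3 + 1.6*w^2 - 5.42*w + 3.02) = 2.26*w^3 - 0.82*w^2 - 4.85*w + 4.9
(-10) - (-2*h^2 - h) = 2*h^2 + h - 10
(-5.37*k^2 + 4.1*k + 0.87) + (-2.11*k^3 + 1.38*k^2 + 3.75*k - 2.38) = -2.11*k^3 - 3.99*k^2 + 7.85*k - 1.51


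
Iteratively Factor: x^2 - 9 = (x - 3)*(x + 3)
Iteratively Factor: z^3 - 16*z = (z + 4)*(z^2 - 4*z) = z*(z + 4)*(z - 4)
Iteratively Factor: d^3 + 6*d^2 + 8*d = (d)*(d^2 + 6*d + 8) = d*(d + 4)*(d + 2)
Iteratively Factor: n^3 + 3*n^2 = (n)*(n^2 + 3*n) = n^2*(n + 3)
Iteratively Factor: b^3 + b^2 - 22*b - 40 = (b - 5)*(b^2 + 6*b + 8) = (b - 5)*(b + 4)*(b + 2)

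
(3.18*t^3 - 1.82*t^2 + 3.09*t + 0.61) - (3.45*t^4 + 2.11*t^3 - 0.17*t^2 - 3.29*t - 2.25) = -3.45*t^4 + 1.07*t^3 - 1.65*t^2 + 6.38*t + 2.86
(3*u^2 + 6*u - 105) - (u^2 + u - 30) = 2*u^2 + 5*u - 75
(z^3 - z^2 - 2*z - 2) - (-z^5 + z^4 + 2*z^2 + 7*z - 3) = z^5 - z^4 + z^3 - 3*z^2 - 9*z + 1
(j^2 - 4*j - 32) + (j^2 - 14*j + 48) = 2*j^2 - 18*j + 16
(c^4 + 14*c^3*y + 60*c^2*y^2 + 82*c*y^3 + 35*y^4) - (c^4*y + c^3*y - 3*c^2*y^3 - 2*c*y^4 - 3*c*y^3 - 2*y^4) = -c^4*y + c^4 + 13*c^3*y + 3*c^2*y^3 + 60*c^2*y^2 + 2*c*y^4 + 85*c*y^3 + 37*y^4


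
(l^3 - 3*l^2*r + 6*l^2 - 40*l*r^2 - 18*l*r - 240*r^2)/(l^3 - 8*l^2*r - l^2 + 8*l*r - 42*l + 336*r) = (l + 5*r)/(l - 7)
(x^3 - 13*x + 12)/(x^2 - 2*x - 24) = (x^2 - 4*x + 3)/(x - 6)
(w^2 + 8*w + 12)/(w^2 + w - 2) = (w + 6)/(w - 1)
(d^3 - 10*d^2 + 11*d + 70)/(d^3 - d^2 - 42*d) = (d^2 - 3*d - 10)/(d*(d + 6))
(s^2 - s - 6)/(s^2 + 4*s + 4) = (s - 3)/(s + 2)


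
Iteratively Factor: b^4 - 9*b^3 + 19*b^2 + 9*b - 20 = (b - 5)*(b^3 - 4*b^2 - b + 4) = (b - 5)*(b - 1)*(b^2 - 3*b - 4) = (b - 5)*(b - 1)*(b + 1)*(b - 4)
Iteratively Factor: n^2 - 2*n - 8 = (n - 4)*(n + 2)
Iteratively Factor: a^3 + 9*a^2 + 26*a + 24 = (a + 3)*(a^2 + 6*a + 8) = (a + 3)*(a + 4)*(a + 2)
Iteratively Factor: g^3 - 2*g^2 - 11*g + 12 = (g + 3)*(g^2 - 5*g + 4) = (g - 1)*(g + 3)*(g - 4)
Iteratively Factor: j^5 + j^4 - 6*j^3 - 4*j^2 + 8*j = (j + 2)*(j^4 - j^3 - 4*j^2 + 4*j) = (j - 1)*(j + 2)*(j^3 - 4*j) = (j - 1)*(j + 2)^2*(j^2 - 2*j) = (j - 2)*(j - 1)*(j + 2)^2*(j)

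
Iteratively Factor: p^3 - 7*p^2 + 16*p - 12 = (p - 3)*(p^2 - 4*p + 4) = (p - 3)*(p - 2)*(p - 2)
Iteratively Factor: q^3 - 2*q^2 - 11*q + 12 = (q + 3)*(q^2 - 5*q + 4) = (q - 1)*(q + 3)*(q - 4)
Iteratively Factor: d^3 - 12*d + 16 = (d - 2)*(d^2 + 2*d - 8) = (d - 2)^2*(d + 4)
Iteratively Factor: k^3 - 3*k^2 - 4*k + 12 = (k + 2)*(k^2 - 5*k + 6) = (k - 3)*(k + 2)*(k - 2)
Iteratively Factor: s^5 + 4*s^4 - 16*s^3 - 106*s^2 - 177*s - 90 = (s + 3)*(s^4 + s^3 - 19*s^2 - 49*s - 30) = (s + 3)^2*(s^3 - 2*s^2 - 13*s - 10) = (s + 1)*(s + 3)^2*(s^2 - 3*s - 10) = (s - 5)*(s + 1)*(s + 3)^2*(s + 2)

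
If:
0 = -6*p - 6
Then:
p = -1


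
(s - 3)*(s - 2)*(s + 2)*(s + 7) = s^4 + 4*s^3 - 25*s^2 - 16*s + 84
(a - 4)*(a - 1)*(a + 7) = a^3 + 2*a^2 - 31*a + 28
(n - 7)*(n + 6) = n^2 - n - 42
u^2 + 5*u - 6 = (u - 1)*(u + 6)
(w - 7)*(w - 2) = w^2 - 9*w + 14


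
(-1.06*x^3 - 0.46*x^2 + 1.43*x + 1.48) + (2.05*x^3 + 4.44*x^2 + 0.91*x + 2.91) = 0.99*x^3 + 3.98*x^2 + 2.34*x + 4.39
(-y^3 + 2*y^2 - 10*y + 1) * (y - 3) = -y^4 + 5*y^3 - 16*y^2 + 31*y - 3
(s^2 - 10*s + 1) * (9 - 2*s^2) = -2*s^4 + 20*s^3 + 7*s^2 - 90*s + 9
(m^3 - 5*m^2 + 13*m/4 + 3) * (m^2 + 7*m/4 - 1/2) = m^5 - 13*m^4/4 - 6*m^3 + 179*m^2/16 + 29*m/8 - 3/2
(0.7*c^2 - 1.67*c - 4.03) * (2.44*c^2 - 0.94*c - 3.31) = 1.708*c^4 - 4.7328*c^3 - 10.5804*c^2 + 9.3159*c + 13.3393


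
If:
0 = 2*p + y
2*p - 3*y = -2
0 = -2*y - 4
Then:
No Solution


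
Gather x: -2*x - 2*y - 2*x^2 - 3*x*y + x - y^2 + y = -2*x^2 + x*(-3*y - 1) - y^2 - y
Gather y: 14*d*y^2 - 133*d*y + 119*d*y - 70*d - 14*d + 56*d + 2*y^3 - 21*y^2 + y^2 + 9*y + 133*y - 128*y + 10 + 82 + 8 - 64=-28*d + 2*y^3 + y^2*(14*d - 20) + y*(14 - 14*d) + 36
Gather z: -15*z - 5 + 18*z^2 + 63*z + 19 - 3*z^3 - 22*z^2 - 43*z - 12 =-3*z^3 - 4*z^2 + 5*z + 2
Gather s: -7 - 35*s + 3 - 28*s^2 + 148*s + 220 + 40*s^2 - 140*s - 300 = 12*s^2 - 27*s - 84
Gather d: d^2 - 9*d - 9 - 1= d^2 - 9*d - 10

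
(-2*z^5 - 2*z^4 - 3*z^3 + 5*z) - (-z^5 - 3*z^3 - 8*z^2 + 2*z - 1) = -z^5 - 2*z^4 + 8*z^2 + 3*z + 1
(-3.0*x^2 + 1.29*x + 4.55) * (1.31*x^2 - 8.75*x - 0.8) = -3.93*x^4 + 27.9399*x^3 - 2.927*x^2 - 40.8445*x - 3.64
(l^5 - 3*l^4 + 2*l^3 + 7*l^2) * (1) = l^5 - 3*l^4 + 2*l^3 + 7*l^2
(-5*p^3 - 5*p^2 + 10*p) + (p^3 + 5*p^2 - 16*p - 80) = -4*p^3 - 6*p - 80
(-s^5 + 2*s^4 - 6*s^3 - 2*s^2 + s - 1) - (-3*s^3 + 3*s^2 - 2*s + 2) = -s^5 + 2*s^4 - 3*s^3 - 5*s^2 + 3*s - 3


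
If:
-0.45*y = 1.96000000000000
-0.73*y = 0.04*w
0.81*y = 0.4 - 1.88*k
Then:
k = 2.09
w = 79.49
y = -4.36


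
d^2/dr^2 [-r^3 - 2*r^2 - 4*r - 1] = -6*r - 4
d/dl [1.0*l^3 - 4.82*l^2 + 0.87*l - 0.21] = 3.0*l^2 - 9.64*l + 0.87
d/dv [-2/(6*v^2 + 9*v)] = 2*(4*v + 3)/(3*v^2*(2*v + 3)^2)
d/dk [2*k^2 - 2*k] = 4*k - 2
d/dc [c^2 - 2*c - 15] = 2*c - 2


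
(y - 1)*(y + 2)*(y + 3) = y^3 + 4*y^2 + y - 6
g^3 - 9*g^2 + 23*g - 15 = (g - 5)*(g - 3)*(g - 1)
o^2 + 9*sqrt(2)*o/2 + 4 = (o + sqrt(2)/2)*(o + 4*sqrt(2))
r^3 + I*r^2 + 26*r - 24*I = (r - 4*I)*(r - I)*(r + 6*I)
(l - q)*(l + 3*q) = l^2 + 2*l*q - 3*q^2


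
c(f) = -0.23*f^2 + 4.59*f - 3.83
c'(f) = 4.59 - 0.46*f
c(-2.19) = -14.99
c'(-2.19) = 5.60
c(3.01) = 7.90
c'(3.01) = 3.21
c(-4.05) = -26.19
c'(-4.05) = 6.45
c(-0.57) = -6.52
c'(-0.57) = 4.85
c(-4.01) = -25.93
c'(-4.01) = 6.43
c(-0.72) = -7.25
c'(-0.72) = 4.92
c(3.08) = 8.13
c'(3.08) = 3.17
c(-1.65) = -12.03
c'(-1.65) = 5.35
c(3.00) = 7.87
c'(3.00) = 3.21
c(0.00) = -3.83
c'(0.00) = 4.59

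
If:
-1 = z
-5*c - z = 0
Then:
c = 1/5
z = -1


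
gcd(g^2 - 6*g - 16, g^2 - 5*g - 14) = g + 2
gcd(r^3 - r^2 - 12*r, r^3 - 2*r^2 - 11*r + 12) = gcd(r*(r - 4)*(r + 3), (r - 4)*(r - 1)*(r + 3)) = r^2 - r - 12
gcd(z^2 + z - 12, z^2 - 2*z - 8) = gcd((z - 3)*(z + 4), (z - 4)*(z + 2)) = 1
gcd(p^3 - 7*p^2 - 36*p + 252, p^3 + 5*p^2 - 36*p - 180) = p^2 - 36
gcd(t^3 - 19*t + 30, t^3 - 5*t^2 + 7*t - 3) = t - 3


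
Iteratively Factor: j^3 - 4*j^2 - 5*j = (j - 5)*(j^2 + j) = (j - 5)*(j + 1)*(j)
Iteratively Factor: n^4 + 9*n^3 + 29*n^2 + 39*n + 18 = (n + 2)*(n^3 + 7*n^2 + 15*n + 9) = (n + 2)*(n + 3)*(n^2 + 4*n + 3) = (n + 1)*(n + 2)*(n + 3)*(n + 3)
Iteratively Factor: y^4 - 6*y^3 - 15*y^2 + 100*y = (y - 5)*(y^3 - y^2 - 20*y) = (y - 5)^2*(y^2 + 4*y) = y*(y - 5)^2*(y + 4)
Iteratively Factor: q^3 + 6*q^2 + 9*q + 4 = (q + 4)*(q^2 + 2*q + 1) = (q + 1)*(q + 4)*(q + 1)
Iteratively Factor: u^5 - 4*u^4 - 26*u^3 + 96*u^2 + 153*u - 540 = (u + 4)*(u^4 - 8*u^3 + 6*u^2 + 72*u - 135) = (u - 3)*(u + 4)*(u^3 - 5*u^2 - 9*u + 45) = (u - 3)^2*(u + 4)*(u^2 - 2*u - 15) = (u - 5)*(u - 3)^2*(u + 4)*(u + 3)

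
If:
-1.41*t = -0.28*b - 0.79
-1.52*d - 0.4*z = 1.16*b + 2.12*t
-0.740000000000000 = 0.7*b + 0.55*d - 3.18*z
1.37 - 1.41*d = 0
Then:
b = -1.69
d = 0.97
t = 0.22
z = 0.03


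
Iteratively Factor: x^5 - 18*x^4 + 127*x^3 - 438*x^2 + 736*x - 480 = (x - 5)*(x^4 - 13*x^3 + 62*x^2 - 128*x + 96) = (x - 5)*(x - 2)*(x^3 - 11*x^2 + 40*x - 48) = (x - 5)*(x - 3)*(x - 2)*(x^2 - 8*x + 16) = (x - 5)*(x - 4)*(x - 3)*(x - 2)*(x - 4)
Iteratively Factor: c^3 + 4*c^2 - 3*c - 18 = (c + 3)*(c^2 + c - 6) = (c + 3)^2*(c - 2)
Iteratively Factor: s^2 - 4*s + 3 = (s - 3)*(s - 1)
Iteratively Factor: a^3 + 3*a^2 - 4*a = (a - 1)*(a^2 + 4*a) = a*(a - 1)*(a + 4)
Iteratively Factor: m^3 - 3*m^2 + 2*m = (m - 1)*(m^2 - 2*m) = (m - 2)*(m - 1)*(m)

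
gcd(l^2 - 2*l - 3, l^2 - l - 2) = l + 1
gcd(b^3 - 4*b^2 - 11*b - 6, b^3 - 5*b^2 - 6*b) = b^2 - 5*b - 6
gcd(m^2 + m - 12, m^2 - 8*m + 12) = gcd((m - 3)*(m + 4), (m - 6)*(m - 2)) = 1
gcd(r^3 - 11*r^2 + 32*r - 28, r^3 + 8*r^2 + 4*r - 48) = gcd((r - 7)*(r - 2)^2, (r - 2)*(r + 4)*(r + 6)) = r - 2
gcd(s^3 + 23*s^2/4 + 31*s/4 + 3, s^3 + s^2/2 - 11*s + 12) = s + 4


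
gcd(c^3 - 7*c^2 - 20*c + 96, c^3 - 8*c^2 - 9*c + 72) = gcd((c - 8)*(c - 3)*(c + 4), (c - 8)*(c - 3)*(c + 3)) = c^2 - 11*c + 24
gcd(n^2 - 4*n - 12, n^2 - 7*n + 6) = n - 6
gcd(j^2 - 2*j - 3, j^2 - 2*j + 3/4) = 1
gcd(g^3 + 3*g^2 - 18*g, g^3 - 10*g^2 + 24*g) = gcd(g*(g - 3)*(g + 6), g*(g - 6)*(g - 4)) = g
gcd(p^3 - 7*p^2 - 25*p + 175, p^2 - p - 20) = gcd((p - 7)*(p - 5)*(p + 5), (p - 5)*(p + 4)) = p - 5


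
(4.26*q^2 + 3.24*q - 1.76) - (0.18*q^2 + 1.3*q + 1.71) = 4.08*q^2 + 1.94*q - 3.47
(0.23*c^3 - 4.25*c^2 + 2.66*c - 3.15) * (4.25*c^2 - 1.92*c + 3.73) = 0.9775*c^5 - 18.5041*c^4 + 20.3229*c^3 - 34.3472*c^2 + 15.9698*c - 11.7495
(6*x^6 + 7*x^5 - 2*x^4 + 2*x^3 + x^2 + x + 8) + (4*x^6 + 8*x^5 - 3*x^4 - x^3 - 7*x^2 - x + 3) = 10*x^6 + 15*x^5 - 5*x^4 + x^3 - 6*x^2 + 11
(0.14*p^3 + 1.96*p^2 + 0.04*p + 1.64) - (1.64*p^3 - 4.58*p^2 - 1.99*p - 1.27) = -1.5*p^3 + 6.54*p^2 + 2.03*p + 2.91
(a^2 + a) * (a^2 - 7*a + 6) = a^4 - 6*a^3 - a^2 + 6*a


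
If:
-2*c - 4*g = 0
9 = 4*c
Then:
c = 9/4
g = -9/8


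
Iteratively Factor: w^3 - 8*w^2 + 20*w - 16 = (w - 2)*(w^2 - 6*w + 8) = (w - 2)^2*(w - 4)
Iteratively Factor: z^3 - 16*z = (z)*(z^2 - 16) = z*(z - 4)*(z + 4)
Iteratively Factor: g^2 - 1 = (g - 1)*(g + 1)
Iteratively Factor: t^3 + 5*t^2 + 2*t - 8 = (t + 4)*(t^2 + t - 2) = (t + 2)*(t + 4)*(t - 1)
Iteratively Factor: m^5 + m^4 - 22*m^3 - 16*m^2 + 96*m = (m - 4)*(m^4 + 5*m^3 - 2*m^2 - 24*m) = (m - 4)*(m - 2)*(m^3 + 7*m^2 + 12*m) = m*(m - 4)*(m - 2)*(m^2 + 7*m + 12) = m*(m - 4)*(m - 2)*(m + 4)*(m + 3)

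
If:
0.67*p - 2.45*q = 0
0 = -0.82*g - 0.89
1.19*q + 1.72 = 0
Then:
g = -1.09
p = -5.29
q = -1.45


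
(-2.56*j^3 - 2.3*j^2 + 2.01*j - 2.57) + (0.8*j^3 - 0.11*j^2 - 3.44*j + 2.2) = -1.76*j^3 - 2.41*j^2 - 1.43*j - 0.37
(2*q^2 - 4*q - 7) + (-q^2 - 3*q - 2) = q^2 - 7*q - 9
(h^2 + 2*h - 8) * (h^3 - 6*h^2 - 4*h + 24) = h^5 - 4*h^4 - 24*h^3 + 64*h^2 + 80*h - 192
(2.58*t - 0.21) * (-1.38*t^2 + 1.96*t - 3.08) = -3.5604*t^3 + 5.3466*t^2 - 8.358*t + 0.6468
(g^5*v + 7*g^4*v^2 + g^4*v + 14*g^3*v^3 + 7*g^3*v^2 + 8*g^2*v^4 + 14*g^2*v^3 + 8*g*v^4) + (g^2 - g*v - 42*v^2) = g^5*v + 7*g^4*v^2 + g^4*v + 14*g^3*v^3 + 7*g^3*v^2 + 8*g^2*v^4 + 14*g^2*v^3 + g^2 + 8*g*v^4 - g*v - 42*v^2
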